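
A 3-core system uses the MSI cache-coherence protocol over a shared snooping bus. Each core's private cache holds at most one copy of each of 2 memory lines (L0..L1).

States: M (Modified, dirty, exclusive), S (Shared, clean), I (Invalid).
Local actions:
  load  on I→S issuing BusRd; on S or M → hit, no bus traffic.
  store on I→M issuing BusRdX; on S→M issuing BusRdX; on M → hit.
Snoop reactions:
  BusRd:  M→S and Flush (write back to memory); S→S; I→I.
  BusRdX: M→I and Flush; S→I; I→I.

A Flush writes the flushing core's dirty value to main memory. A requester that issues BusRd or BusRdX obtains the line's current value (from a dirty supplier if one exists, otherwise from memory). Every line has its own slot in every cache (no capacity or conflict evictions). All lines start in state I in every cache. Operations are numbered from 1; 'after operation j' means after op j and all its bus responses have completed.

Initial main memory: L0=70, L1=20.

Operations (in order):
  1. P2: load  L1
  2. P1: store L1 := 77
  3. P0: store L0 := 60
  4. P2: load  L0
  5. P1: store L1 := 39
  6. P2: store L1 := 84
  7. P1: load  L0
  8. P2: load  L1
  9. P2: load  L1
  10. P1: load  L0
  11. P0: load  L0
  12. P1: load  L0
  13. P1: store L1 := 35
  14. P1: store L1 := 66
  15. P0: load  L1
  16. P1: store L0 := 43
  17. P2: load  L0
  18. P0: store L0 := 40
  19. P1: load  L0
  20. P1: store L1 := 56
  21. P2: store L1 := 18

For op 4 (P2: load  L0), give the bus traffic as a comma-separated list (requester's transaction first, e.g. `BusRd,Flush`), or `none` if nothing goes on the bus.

bus = BusRd,Flush

step 1: P2: load  L1  ⟶  IIS  (L1)  txn=BusRd  M[L1]=20
step 2: P1: store L1 := 77  ⟶  IMI  (L1)  txn=BusRdX  M[L1]=20
step 3: P0: store L0 := 60  ⟶  MII  (L0)  txn=BusRdX  M[L0]=70
step 4: P2: load  L0  ⟶  SIS  (L0)  txn=BusRd+Flush  M[L0]=60
step 5: P1: store L1 := 39  ⟶  IMI  (L1)  txn=∅  M[L1]=20
step 6: P2: store L1 := 84  ⟶  IIM  (L1)  txn=BusRdX+Flush  M[L1]=39
step 7: P1: load  L0  ⟶  SSS  (L0)  txn=BusRd  M[L0]=60
step 8: P2: load  L1  ⟶  IIM  (L1)  txn=∅  M[L1]=39
step 9: P2: load  L1  ⟶  IIM  (L1)  txn=∅  M[L1]=39
step 10: P1: load  L0  ⟶  SSS  (L0)  txn=∅  M[L0]=60
step 11: P0: load  L0  ⟶  SSS  (L0)  txn=∅  M[L0]=60
step 12: P1: load  L0  ⟶  SSS  (L0)  txn=∅  M[L0]=60
step 13: P1: store L1 := 35  ⟶  IMI  (L1)  txn=BusRdX+Flush  M[L1]=84
step 14: P1: store L1 := 66  ⟶  IMI  (L1)  txn=∅  M[L1]=84
step 15: P0: load  L1  ⟶  SSI  (L1)  txn=BusRd+Flush  M[L1]=66
step 16: P1: store L0 := 43  ⟶  IMI  (L0)  txn=BusRdX  M[L0]=60
step 17: P2: load  L0  ⟶  ISS  (L0)  txn=BusRd+Flush  M[L0]=43
step 18: P0: store L0 := 40  ⟶  MII  (L0)  txn=BusRdX  M[L0]=43
step 19: P1: load  L0  ⟶  SSI  (L0)  txn=BusRd+Flush  M[L0]=40
step 20: P1: store L1 := 56  ⟶  IMI  (L1)  txn=BusRdX  M[L1]=66
step 21: P2: store L1 := 18  ⟶  IIM  (L1)  txn=BusRdX+Flush  M[L1]=56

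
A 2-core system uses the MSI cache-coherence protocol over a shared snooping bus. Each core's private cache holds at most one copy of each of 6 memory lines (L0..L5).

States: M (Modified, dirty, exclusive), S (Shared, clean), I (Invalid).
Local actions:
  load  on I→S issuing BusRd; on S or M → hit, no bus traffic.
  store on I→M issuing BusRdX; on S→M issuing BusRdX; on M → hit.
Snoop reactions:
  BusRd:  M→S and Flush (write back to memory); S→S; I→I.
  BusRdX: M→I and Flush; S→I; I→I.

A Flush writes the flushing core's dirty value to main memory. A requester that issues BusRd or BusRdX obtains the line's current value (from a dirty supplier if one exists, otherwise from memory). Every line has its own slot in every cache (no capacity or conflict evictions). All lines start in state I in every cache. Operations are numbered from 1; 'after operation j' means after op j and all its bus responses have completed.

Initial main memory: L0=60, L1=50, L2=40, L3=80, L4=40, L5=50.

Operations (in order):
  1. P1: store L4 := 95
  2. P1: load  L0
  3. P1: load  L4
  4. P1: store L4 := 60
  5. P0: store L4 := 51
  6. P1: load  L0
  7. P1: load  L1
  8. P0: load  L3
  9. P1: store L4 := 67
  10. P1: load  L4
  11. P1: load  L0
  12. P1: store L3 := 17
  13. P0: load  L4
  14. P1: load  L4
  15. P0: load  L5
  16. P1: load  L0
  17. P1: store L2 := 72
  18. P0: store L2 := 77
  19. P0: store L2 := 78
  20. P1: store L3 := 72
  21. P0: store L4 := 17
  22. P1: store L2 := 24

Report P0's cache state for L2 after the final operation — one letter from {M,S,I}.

state = I

  op1 P1: store L4 := 95 → I/M on L4; bus BusRdX; mem=40
  op2 P1: load  L0 → I/S on L0; bus BusRd; mem=60
  op3 P1: load  L4 → I/M on L4; bus (none); mem=40
  op4 P1: store L4 := 60 → I/M on L4; bus (none); mem=40
  op5 P0: store L4 := 51 → M/I on L4; bus BusRdX Flush; mem=60
  op6 P1: load  L0 → I/S on L0; bus (none); mem=60
  op7 P1: load  L1 → I/S on L1; bus BusRd; mem=50
  op8 P0: load  L3 → S/I on L3; bus BusRd; mem=80
  op9 P1: store L4 := 67 → I/M on L4; bus BusRdX Flush; mem=51
  op10 P1: load  L4 → I/M on L4; bus (none); mem=51
  op11 P1: load  L0 → I/S on L0; bus (none); mem=60
  op12 P1: store L3 := 17 → I/M on L3; bus BusRdX; mem=80
  op13 P0: load  L4 → S/S on L4; bus BusRd Flush; mem=67
  op14 P1: load  L4 → S/S on L4; bus (none); mem=67
  op15 P0: load  L5 → S/I on L5; bus BusRd; mem=50
  op16 P1: load  L0 → I/S on L0; bus (none); mem=60
  op17 P1: store L2 := 72 → I/M on L2; bus BusRdX; mem=40
  op18 P0: store L2 := 77 → M/I on L2; bus BusRdX Flush; mem=72
  op19 P0: store L2 := 78 → M/I on L2; bus (none); mem=72
  op20 P1: store L3 := 72 → I/M on L3; bus (none); mem=80
  op21 P0: store L4 := 17 → M/I on L4; bus BusRdX; mem=67
  op22 P1: store L2 := 24 → I/M on L2; bus BusRdX Flush; mem=78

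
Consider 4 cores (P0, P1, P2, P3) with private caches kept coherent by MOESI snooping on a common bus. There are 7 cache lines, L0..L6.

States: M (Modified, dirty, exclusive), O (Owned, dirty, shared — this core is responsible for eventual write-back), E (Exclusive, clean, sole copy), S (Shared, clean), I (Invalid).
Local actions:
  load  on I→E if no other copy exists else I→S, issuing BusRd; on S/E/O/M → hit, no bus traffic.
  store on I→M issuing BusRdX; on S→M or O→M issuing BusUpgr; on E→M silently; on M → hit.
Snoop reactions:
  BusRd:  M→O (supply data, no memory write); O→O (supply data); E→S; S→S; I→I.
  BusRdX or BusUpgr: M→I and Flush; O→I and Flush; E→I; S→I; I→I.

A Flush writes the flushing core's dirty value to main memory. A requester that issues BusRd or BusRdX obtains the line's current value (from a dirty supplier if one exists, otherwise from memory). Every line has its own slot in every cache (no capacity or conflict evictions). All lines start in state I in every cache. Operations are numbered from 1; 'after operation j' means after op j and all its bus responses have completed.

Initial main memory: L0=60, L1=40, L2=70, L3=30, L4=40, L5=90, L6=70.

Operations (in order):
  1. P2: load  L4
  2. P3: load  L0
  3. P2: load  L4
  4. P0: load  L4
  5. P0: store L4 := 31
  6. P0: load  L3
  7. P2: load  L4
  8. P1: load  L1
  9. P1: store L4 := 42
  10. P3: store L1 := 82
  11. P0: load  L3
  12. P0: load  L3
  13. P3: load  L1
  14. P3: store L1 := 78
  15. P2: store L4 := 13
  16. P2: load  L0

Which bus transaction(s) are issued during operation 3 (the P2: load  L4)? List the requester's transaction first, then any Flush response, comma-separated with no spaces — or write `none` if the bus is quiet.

bus = none

step 1: P2: load  L4  ⟶  IIEI  (L4)  txn=BusRd  M[L4]=40
step 2: P3: load  L0  ⟶  IIIE  (L0)  txn=BusRd  M[L0]=60
step 3: P2: load  L4  ⟶  IIEI  (L4)  txn=∅  M[L4]=40
step 4: P0: load  L4  ⟶  SISI  (L4)  txn=BusRd  M[L4]=40
step 5: P0: store L4 := 31  ⟶  MIII  (L4)  txn=BusUpgr  M[L4]=40
step 6: P0: load  L3  ⟶  EIII  (L3)  txn=BusRd  M[L3]=30
step 7: P2: load  L4  ⟶  OISI  (L4)  txn=BusRd  M[L4]=40
step 8: P1: load  L1  ⟶  IEII  (L1)  txn=BusRd  M[L1]=40
step 9: P1: store L4 := 42  ⟶  IMII  (L4)  txn=BusRdX+Flush  M[L4]=31
step 10: P3: store L1 := 82  ⟶  IIIM  (L1)  txn=BusRdX  M[L1]=40
step 11: P0: load  L3  ⟶  EIII  (L3)  txn=∅  M[L3]=30
step 12: P0: load  L3  ⟶  EIII  (L3)  txn=∅  M[L3]=30
step 13: P3: load  L1  ⟶  IIIM  (L1)  txn=∅  M[L1]=40
step 14: P3: store L1 := 78  ⟶  IIIM  (L1)  txn=∅  M[L1]=40
step 15: P2: store L4 := 13  ⟶  IIMI  (L4)  txn=BusRdX+Flush  M[L4]=42
step 16: P2: load  L0  ⟶  IISS  (L0)  txn=BusRd  M[L0]=60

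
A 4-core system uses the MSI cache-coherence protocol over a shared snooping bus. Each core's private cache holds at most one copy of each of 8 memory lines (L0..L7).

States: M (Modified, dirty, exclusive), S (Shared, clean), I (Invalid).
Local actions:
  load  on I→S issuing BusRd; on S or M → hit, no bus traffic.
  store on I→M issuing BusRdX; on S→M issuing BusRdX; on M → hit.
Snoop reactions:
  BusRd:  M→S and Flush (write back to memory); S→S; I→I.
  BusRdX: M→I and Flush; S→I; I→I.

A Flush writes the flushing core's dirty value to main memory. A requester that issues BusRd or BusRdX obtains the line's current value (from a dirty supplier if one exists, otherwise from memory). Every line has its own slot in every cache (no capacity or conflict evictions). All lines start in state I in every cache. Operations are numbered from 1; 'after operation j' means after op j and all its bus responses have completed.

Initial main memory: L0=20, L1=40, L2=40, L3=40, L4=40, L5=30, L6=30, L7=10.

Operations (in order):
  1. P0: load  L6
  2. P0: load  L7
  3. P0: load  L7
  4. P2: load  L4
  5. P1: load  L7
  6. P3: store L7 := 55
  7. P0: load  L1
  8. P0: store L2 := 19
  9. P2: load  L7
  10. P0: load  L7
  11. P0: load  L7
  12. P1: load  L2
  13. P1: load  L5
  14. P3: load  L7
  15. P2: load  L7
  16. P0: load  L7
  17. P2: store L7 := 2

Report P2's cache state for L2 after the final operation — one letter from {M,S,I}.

1. P0: load  L6  bus=[BusRd]  L6: P0=S P1=I P2=I P3=I  mem[L6]=30
2. P0: load  L7  bus=[BusRd]  L7: P0=S P1=I P2=I P3=I  mem[L7]=10
3. P0: load  L7  bus=[-]  L7: P0=S P1=I P2=I P3=I  mem[L7]=10
4. P2: load  L4  bus=[BusRd]  L4: P0=I P1=I P2=S P3=I  mem[L4]=40
5. P1: load  L7  bus=[BusRd]  L7: P0=S P1=S P2=I P3=I  mem[L7]=10
6. P3: store L7 := 55  bus=[BusRdX]  L7: P0=I P1=I P2=I P3=M  mem[L7]=10
7. P0: load  L1  bus=[BusRd]  L1: P0=S P1=I P2=I P3=I  mem[L1]=40
8. P0: store L2 := 19  bus=[BusRdX]  L2: P0=M P1=I P2=I P3=I  mem[L2]=40
9. P2: load  L7  bus=[BusRd,Flush]  L7: P0=I P1=I P2=S P3=S  mem[L7]=55
10. P0: load  L7  bus=[BusRd]  L7: P0=S P1=I P2=S P3=S  mem[L7]=55
11. P0: load  L7  bus=[-]  L7: P0=S P1=I P2=S P3=S  mem[L7]=55
12. P1: load  L2  bus=[BusRd,Flush]  L2: P0=S P1=S P2=I P3=I  mem[L2]=19
13. P1: load  L5  bus=[BusRd]  L5: P0=I P1=S P2=I P3=I  mem[L5]=30
14. P3: load  L7  bus=[-]  L7: P0=S P1=I P2=S P3=S  mem[L7]=55
15. P2: load  L7  bus=[-]  L7: P0=S P1=I P2=S P3=S  mem[L7]=55
16. P0: load  L7  bus=[-]  L7: P0=S P1=I P2=S P3=S  mem[L7]=55
17. P2: store L7 := 2  bus=[BusRdX]  L7: P0=I P1=I P2=M P3=I  mem[L7]=55

state = I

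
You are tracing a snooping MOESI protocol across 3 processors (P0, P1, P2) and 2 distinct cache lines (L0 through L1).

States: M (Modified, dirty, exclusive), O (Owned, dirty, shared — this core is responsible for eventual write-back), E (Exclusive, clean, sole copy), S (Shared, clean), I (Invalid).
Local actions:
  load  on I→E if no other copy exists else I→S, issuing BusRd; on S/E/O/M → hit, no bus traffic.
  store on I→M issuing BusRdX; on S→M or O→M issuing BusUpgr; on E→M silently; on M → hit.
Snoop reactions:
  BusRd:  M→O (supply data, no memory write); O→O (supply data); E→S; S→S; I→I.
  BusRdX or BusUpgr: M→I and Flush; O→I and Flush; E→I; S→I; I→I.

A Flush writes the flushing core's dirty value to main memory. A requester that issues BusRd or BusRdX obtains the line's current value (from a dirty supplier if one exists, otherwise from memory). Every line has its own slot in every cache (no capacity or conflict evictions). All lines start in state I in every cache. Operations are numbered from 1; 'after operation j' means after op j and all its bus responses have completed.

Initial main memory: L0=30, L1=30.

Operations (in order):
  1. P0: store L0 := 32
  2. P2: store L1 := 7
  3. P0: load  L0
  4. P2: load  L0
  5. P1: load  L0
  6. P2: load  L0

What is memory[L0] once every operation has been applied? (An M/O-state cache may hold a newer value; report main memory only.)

memory[L0] = 30

  op1 P0: store L0 := 32 → M/I/I on L0; bus BusRdX; mem=30
  op2 P2: store L1 := 7 → I/I/M on L1; bus BusRdX; mem=30
  op3 P0: load  L0 → M/I/I on L0; bus (none); mem=30
  op4 P2: load  L0 → O/I/S on L0; bus BusRd; mem=30
  op5 P1: load  L0 → O/S/S on L0; bus BusRd; mem=30
  op6 P2: load  L0 → O/S/S on L0; bus (none); mem=30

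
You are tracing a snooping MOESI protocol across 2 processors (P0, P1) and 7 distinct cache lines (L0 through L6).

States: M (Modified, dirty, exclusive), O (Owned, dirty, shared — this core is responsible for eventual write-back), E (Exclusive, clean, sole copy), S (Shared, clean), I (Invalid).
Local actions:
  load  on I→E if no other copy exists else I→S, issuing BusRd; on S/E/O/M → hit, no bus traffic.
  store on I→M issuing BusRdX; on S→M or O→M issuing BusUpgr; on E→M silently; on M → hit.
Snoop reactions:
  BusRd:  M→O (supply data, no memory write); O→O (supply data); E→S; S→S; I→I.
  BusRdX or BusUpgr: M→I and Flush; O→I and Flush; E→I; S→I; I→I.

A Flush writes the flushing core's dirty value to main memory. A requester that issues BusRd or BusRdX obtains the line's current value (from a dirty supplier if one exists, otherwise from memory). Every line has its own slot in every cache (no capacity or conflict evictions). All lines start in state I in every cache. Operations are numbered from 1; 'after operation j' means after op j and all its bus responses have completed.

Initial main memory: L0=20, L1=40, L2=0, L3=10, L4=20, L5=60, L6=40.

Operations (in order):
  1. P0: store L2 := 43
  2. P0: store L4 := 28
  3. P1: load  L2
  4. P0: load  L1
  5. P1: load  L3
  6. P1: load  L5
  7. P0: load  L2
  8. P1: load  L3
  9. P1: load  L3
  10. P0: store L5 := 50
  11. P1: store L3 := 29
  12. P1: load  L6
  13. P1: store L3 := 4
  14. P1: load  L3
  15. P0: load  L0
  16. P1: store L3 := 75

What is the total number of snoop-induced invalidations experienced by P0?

step 1: P0: store L2 := 43  ⟶  MI  (L2)  txn=BusRdX  M[L2]=0
step 2: P0: store L4 := 28  ⟶  MI  (L4)  txn=BusRdX  M[L4]=20
step 3: P1: load  L2  ⟶  OS  (L2)  txn=BusRd  M[L2]=0
step 4: P0: load  L1  ⟶  EI  (L1)  txn=BusRd  M[L1]=40
step 5: P1: load  L3  ⟶  IE  (L3)  txn=BusRd  M[L3]=10
step 6: P1: load  L5  ⟶  IE  (L5)  txn=BusRd  M[L5]=60
step 7: P0: load  L2  ⟶  OS  (L2)  txn=∅  M[L2]=0
step 8: P1: load  L3  ⟶  IE  (L3)  txn=∅  M[L3]=10
step 9: P1: load  L3  ⟶  IE  (L3)  txn=∅  M[L3]=10
step 10: P0: store L5 := 50  ⟶  MI  (L5)  txn=BusRdX  M[L5]=60
step 11: P1: store L3 := 29  ⟶  IM  (L3)  txn=∅  M[L3]=10
step 12: P1: load  L6  ⟶  IE  (L6)  txn=BusRd  M[L6]=40
step 13: P1: store L3 := 4  ⟶  IM  (L3)  txn=∅  M[L3]=10
step 14: P1: load  L3  ⟶  IM  (L3)  txn=∅  M[L3]=10
step 15: P0: load  L0  ⟶  EI  (L0)  txn=BusRd  M[L0]=20
step 16: P1: store L3 := 75  ⟶  IM  (L3)  txn=∅  M[L3]=10

invalidations = 0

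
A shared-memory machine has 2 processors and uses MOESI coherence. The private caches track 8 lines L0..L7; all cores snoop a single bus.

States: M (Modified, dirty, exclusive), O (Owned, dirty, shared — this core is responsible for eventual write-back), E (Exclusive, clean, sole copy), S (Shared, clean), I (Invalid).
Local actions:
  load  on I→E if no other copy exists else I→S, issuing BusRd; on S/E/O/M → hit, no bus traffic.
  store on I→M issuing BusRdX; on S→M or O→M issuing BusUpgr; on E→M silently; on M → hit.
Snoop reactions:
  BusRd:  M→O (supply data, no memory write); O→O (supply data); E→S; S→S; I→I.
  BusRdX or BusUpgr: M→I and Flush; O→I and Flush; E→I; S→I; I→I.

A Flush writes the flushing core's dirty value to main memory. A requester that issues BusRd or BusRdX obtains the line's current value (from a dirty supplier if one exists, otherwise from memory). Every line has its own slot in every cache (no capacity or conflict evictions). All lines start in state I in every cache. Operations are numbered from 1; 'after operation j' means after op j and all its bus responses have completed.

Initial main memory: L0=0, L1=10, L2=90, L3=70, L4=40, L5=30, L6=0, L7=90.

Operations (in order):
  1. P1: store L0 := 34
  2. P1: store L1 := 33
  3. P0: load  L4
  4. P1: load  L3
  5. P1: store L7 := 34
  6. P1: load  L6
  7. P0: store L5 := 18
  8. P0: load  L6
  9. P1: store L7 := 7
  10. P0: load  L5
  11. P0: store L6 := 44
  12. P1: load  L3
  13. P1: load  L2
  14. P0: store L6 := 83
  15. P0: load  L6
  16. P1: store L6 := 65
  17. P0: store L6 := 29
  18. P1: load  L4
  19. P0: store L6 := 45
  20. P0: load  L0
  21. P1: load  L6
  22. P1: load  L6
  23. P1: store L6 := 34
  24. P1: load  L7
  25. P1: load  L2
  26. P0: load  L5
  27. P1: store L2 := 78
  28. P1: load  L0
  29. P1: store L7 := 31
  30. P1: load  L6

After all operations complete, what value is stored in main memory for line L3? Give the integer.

  op1 P1: store L0 := 34 → I/M on L0; bus BusRdX; mem=0
  op2 P1: store L1 := 33 → I/M on L1; bus BusRdX; mem=10
  op3 P0: load  L4 → E/I on L4; bus BusRd; mem=40
  op4 P1: load  L3 → I/E on L3; bus BusRd; mem=70
  op5 P1: store L7 := 34 → I/M on L7; bus BusRdX; mem=90
  op6 P1: load  L6 → I/E on L6; bus BusRd; mem=0
  op7 P0: store L5 := 18 → M/I on L5; bus BusRdX; mem=30
  op8 P0: load  L6 → S/S on L6; bus BusRd; mem=0
  op9 P1: store L7 := 7 → I/M on L7; bus (none); mem=90
  op10 P0: load  L5 → M/I on L5; bus (none); mem=30
  op11 P0: store L6 := 44 → M/I on L6; bus BusUpgr; mem=0
  op12 P1: load  L3 → I/E on L3; bus (none); mem=70
  op13 P1: load  L2 → I/E on L2; bus BusRd; mem=90
  op14 P0: store L6 := 83 → M/I on L6; bus (none); mem=0
  op15 P0: load  L6 → M/I on L6; bus (none); mem=0
  op16 P1: store L6 := 65 → I/M on L6; bus BusRdX Flush; mem=83
  op17 P0: store L6 := 29 → M/I on L6; bus BusRdX Flush; mem=65
  op18 P1: load  L4 → S/S on L4; bus BusRd; mem=40
  op19 P0: store L6 := 45 → M/I on L6; bus (none); mem=65
  op20 P0: load  L0 → S/O on L0; bus BusRd; mem=0
  op21 P1: load  L6 → O/S on L6; bus BusRd; mem=65
  op22 P1: load  L6 → O/S on L6; bus (none); mem=65
  op23 P1: store L6 := 34 → I/M on L6; bus BusUpgr Flush; mem=45
  op24 P1: load  L7 → I/M on L7; bus (none); mem=90
  op25 P1: load  L2 → I/E on L2; bus (none); mem=90
  op26 P0: load  L5 → M/I on L5; bus (none); mem=30
  op27 P1: store L2 := 78 → I/M on L2; bus (none); mem=90
  op28 P1: load  L0 → S/O on L0; bus (none); mem=0
  op29 P1: store L7 := 31 → I/M on L7; bus (none); mem=90
  op30 P1: load  L6 → I/M on L6; bus (none); mem=45

memory[L3] = 70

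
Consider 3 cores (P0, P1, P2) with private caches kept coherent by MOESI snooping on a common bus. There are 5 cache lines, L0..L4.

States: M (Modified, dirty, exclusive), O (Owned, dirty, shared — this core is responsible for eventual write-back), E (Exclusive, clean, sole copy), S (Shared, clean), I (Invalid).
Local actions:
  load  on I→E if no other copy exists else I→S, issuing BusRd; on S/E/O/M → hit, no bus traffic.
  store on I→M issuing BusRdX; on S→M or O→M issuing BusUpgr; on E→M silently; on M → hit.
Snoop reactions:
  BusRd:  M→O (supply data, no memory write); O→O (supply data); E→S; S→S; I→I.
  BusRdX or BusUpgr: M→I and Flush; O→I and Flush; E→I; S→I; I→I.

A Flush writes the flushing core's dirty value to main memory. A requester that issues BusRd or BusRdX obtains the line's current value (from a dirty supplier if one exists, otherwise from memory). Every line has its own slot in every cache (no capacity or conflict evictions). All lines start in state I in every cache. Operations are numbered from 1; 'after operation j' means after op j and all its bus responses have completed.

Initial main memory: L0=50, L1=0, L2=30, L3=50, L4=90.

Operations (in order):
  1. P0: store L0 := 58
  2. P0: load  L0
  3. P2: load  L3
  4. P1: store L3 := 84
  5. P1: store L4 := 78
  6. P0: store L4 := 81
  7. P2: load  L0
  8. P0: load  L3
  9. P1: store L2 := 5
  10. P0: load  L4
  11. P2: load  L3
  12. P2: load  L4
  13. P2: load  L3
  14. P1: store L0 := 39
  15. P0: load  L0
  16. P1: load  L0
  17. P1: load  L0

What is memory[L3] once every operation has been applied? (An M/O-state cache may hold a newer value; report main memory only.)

memory[L3] = 50

step 1: P0: store L0 := 58  ⟶  MII  (L0)  txn=BusRdX  M[L0]=50
step 2: P0: load  L0  ⟶  MII  (L0)  txn=∅  M[L0]=50
step 3: P2: load  L3  ⟶  IIE  (L3)  txn=BusRd  M[L3]=50
step 4: P1: store L3 := 84  ⟶  IMI  (L3)  txn=BusRdX  M[L3]=50
step 5: P1: store L4 := 78  ⟶  IMI  (L4)  txn=BusRdX  M[L4]=90
step 6: P0: store L4 := 81  ⟶  MII  (L4)  txn=BusRdX+Flush  M[L4]=78
step 7: P2: load  L0  ⟶  OIS  (L0)  txn=BusRd  M[L0]=50
step 8: P0: load  L3  ⟶  SOI  (L3)  txn=BusRd  M[L3]=50
step 9: P1: store L2 := 5  ⟶  IMI  (L2)  txn=BusRdX  M[L2]=30
step 10: P0: load  L4  ⟶  MII  (L4)  txn=∅  M[L4]=78
step 11: P2: load  L3  ⟶  SOS  (L3)  txn=BusRd  M[L3]=50
step 12: P2: load  L4  ⟶  OIS  (L4)  txn=BusRd  M[L4]=78
step 13: P2: load  L3  ⟶  SOS  (L3)  txn=∅  M[L3]=50
step 14: P1: store L0 := 39  ⟶  IMI  (L0)  txn=BusRdX+Flush  M[L0]=58
step 15: P0: load  L0  ⟶  SOI  (L0)  txn=BusRd  M[L0]=58
step 16: P1: load  L0  ⟶  SOI  (L0)  txn=∅  M[L0]=58
step 17: P1: load  L0  ⟶  SOI  (L0)  txn=∅  M[L0]=58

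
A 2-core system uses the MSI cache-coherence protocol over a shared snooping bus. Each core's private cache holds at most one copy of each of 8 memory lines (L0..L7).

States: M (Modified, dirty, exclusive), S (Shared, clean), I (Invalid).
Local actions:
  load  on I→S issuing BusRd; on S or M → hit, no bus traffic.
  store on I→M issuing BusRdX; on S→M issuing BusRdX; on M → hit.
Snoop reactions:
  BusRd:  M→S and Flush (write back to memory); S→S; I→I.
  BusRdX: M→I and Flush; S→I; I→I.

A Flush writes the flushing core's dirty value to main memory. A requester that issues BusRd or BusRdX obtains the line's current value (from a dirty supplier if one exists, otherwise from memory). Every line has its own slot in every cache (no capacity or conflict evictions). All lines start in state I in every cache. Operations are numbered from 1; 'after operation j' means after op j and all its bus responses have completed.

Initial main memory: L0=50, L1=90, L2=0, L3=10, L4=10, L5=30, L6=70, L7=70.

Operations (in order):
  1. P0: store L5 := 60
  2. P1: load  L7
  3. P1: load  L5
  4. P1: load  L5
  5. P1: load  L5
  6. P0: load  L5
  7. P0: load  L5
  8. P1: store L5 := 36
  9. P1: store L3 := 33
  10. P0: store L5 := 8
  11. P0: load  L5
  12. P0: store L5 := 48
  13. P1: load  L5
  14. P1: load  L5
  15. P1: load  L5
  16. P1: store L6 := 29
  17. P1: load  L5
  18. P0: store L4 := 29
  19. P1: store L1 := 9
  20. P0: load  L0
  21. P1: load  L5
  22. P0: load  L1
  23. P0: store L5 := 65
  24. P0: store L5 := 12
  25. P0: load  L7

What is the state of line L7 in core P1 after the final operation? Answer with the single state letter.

state = S

step 1: P0: store L5 := 60  ⟶  MI  (L5)  txn=BusRdX  M[L5]=30
step 2: P1: load  L7  ⟶  IS  (L7)  txn=BusRd  M[L7]=70
step 3: P1: load  L5  ⟶  SS  (L5)  txn=BusRd+Flush  M[L5]=60
step 4: P1: load  L5  ⟶  SS  (L5)  txn=∅  M[L5]=60
step 5: P1: load  L5  ⟶  SS  (L5)  txn=∅  M[L5]=60
step 6: P0: load  L5  ⟶  SS  (L5)  txn=∅  M[L5]=60
step 7: P0: load  L5  ⟶  SS  (L5)  txn=∅  M[L5]=60
step 8: P1: store L5 := 36  ⟶  IM  (L5)  txn=BusRdX  M[L5]=60
step 9: P1: store L3 := 33  ⟶  IM  (L3)  txn=BusRdX  M[L3]=10
step 10: P0: store L5 := 8  ⟶  MI  (L5)  txn=BusRdX+Flush  M[L5]=36
step 11: P0: load  L5  ⟶  MI  (L5)  txn=∅  M[L5]=36
step 12: P0: store L5 := 48  ⟶  MI  (L5)  txn=∅  M[L5]=36
step 13: P1: load  L5  ⟶  SS  (L5)  txn=BusRd+Flush  M[L5]=48
step 14: P1: load  L5  ⟶  SS  (L5)  txn=∅  M[L5]=48
step 15: P1: load  L5  ⟶  SS  (L5)  txn=∅  M[L5]=48
step 16: P1: store L6 := 29  ⟶  IM  (L6)  txn=BusRdX  M[L6]=70
step 17: P1: load  L5  ⟶  SS  (L5)  txn=∅  M[L5]=48
step 18: P0: store L4 := 29  ⟶  MI  (L4)  txn=BusRdX  M[L4]=10
step 19: P1: store L1 := 9  ⟶  IM  (L1)  txn=BusRdX  M[L1]=90
step 20: P0: load  L0  ⟶  SI  (L0)  txn=BusRd  M[L0]=50
step 21: P1: load  L5  ⟶  SS  (L5)  txn=∅  M[L5]=48
step 22: P0: load  L1  ⟶  SS  (L1)  txn=BusRd+Flush  M[L1]=9
step 23: P0: store L5 := 65  ⟶  MI  (L5)  txn=BusRdX  M[L5]=48
step 24: P0: store L5 := 12  ⟶  MI  (L5)  txn=∅  M[L5]=48
step 25: P0: load  L7  ⟶  SS  (L7)  txn=BusRd  M[L7]=70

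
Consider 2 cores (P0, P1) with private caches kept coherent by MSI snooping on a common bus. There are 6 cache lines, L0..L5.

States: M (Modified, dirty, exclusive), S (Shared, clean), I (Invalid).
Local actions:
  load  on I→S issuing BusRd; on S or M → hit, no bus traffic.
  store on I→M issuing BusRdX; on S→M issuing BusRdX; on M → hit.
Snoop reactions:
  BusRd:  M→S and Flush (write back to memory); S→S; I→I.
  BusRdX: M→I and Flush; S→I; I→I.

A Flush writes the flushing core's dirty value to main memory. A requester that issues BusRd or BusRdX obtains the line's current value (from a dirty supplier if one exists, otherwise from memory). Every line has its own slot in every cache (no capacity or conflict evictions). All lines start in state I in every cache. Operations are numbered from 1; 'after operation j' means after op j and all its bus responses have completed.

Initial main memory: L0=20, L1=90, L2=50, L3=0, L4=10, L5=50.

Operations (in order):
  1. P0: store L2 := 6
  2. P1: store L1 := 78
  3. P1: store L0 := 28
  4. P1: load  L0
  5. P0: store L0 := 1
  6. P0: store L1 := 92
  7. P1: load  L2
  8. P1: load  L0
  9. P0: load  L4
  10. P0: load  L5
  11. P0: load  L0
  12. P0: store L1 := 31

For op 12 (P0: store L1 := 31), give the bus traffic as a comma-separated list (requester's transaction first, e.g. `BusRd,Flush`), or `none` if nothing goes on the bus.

[1] P0: store L2 := 6 | P0:M(6), P1:I | bus: BusRdX
[2] P1: store L1 := 78 | P0:I, P1:M(78) | bus: BusRdX
[3] P1: store L0 := 28 | P0:I, P1:M(28) | bus: BusRdX
[4] P1: load  L0 | P0:I, P1:M(28) | bus: none
[5] P0: store L0 := 1 | P0:M(1), P1:I | bus: BusRdX,Flush
[6] P0: store L1 := 92 | P0:M(92), P1:I | bus: BusRdX,Flush
[7] P1: load  L2 | P0:S(6), P1:S(6) | bus: BusRd,Flush
[8] P1: load  L0 | P0:S(1), P1:S(1) | bus: BusRd,Flush
[9] P0: load  L4 | P0:S(10), P1:I | bus: BusRd
[10] P0: load  L5 | P0:S(50), P1:I | bus: BusRd
[11] P0: load  L0 | P0:S(1), P1:S(1) | bus: none
[12] P0: store L1 := 31 | P0:M(31), P1:I | bus: none

bus = none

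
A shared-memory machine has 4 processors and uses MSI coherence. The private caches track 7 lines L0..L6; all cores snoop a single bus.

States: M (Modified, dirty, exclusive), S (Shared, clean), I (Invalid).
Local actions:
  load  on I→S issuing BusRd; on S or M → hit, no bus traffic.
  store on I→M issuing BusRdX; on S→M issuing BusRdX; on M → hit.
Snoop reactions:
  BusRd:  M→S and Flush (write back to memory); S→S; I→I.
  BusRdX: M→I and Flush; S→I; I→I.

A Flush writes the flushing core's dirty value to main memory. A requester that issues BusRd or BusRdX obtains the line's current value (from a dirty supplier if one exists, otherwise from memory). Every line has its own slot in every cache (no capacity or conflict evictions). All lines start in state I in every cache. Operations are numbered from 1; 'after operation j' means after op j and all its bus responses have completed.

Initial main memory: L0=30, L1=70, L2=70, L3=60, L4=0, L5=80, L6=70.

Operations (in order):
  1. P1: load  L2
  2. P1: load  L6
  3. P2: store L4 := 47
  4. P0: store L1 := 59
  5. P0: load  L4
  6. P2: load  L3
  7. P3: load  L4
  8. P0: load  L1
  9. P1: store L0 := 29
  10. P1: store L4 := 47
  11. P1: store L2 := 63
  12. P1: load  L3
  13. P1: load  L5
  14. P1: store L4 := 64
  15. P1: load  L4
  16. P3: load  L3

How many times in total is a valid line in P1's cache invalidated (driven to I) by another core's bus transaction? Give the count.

invalidations = 0

  op1 P1: load  L2 → I/S/I/I on L2; bus BusRd; mem=70
  op2 P1: load  L6 → I/S/I/I on L6; bus BusRd; mem=70
  op3 P2: store L4 := 47 → I/I/M/I on L4; bus BusRdX; mem=0
  op4 P0: store L1 := 59 → M/I/I/I on L1; bus BusRdX; mem=70
  op5 P0: load  L4 → S/I/S/I on L4; bus BusRd Flush; mem=47
  op6 P2: load  L3 → I/I/S/I on L3; bus BusRd; mem=60
  op7 P3: load  L4 → S/I/S/S on L4; bus BusRd; mem=47
  op8 P0: load  L1 → M/I/I/I on L1; bus (none); mem=70
  op9 P1: store L0 := 29 → I/M/I/I on L0; bus BusRdX; mem=30
  op10 P1: store L4 := 47 → I/M/I/I on L4; bus BusRdX; mem=47
  op11 P1: store L2 := 63 → I/M/I/I on L2; bus BusRdX; mem=70
  op12 P1: load  L3 → I/S/S/I on L3; bus BusRd; mem=60
  op13 P1: load  L5 → I/S/I/I on L5; bus BusRd; mem=80
  op14 P1: store L4 := 64 → I/M/I/I on L4; bus (none); mem=47
  op15 P1: load  L4 → I/M/I/I on L4; bus (none); mem=47
  op16 P3: load  L3 → I/S/S/S on L3; bus BusRd; mem=60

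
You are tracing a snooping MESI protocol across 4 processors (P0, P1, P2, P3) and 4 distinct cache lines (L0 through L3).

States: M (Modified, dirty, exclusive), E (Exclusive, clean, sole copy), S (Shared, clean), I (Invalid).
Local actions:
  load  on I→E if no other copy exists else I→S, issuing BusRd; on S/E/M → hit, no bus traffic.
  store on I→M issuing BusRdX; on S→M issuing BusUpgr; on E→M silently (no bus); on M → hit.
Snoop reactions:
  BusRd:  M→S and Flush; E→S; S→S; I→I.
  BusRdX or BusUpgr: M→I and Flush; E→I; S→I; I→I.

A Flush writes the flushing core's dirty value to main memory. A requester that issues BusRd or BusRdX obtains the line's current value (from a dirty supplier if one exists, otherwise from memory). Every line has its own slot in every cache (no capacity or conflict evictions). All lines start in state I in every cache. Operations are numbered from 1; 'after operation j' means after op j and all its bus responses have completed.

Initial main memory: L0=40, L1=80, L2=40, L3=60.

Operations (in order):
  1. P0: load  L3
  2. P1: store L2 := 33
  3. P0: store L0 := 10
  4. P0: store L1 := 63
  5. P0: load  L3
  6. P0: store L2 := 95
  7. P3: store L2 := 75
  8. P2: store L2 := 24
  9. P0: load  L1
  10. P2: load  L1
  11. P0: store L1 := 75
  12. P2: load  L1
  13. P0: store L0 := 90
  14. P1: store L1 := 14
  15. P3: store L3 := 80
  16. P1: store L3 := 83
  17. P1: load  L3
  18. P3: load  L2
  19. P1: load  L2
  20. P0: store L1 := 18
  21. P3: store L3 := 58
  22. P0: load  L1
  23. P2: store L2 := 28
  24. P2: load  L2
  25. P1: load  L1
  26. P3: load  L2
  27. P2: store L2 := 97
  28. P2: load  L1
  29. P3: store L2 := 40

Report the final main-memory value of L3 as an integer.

memory[L3] = 83

1. P0: load  L3  bus=[BusRd]  L3: P0=E P1=I P2=I P3=I  mem[L3]=60
2. P1: store L2 := 33  bus=[BusRdX]  L2: P0=I P1=M P2=I P3=I  mem[L2]=40
3. P0: store L0 := 10  bus=[BusRdX]  L0: P0=M P1=I P2=I P3=I  mem[L0]=40
4. P0: store L1 := 63  bus=[BusRdX]  L1: P0=M P1=I P2=I P3=I  mem[L1]=80
5. P0: load  L3  bus=[-]  L3: P0=E P1=I P2=I P3=I  mem[L3]=60
6. P0: store L2 := 95  bus=[BusRdX,Flush]  L2: P0=M P1=I P2=I P3=I  mem[L2]=33
7. P3: store L2 := 75  bus=[BusRdX,Flush]  L2: P0=I P1=I P2=I P3=M  mem[L2]=95
8. P2: store L2 := 24  bus=[BusRdX,Flush]  L2: P0=I P1=I P2=M P3=I  mem[L2]=75
9. P0: load  L1  bus=[-]  L1: P0=M P1=I P2=I P3=I  mem[L1]=80
10. P2: load  L1  bus=[BusRd,Flush]  L1: P0=S P1=I P2=S P3=I  mem[L1]=63
11. P0: store L1 := 75  bus=[BusUpgr]  L1: P0=M P1=I P2=I P3=I  mem[L1]=63
12. P2: load  L1  bus=[BusRd,Flush]  L1: P0=S P1=I P2=S P3=I  mem[L1]=75
13. P0: store L0 := 90  bus=[-]  L0: P0=M P1=I P2=I P3=I  mem[L0]=40
14. P1: store L1 := 14  bus=[BusRdX]  L1: P0=I P1=M P2=I P3=I  mem[L1]=75
15. P3: store L3 := 80  bus=[BusRdX]  L3: P0=I P1=I P2=I P3=M  mem[L3]=60
16. P1: store L3 := 83  bus=[BusRdX,Flush]  L3: P0=I P1=M P2=I P3=I  mem[L3]=80
17. P1: load  L3  bus=[-]  L3: P0=I P1=M P2=I P3=I  mem[L3]=80
18. P3: load  L2  bus=[BusRd,Flush]  L2: P0=I P1=I P2=S P3=S  mem[L2]=24
19. P1: load  L2  bus=[BusRd]  L2: P0=I P1=S P2=S P3=S  mem[L2]=24
20. P0: store L1 := 18  bus=[BusRdX,Flush]  L1: P0=M P1=I P2=I P3=I  mem[L1]=14
21. P3: store L3 := 58  bus=[BusRdX,Flush]  L3: P0=I P1=I P2=I P3=M  mem[L3]=83
22. P0: load  L1  bus=[-]  L1: P0=M P1=I P2=I P3=I  mem[L1]=14
23. P2: store L2 := 28  bus=[BusUpgr]  L2: P0=I P1=I P2=M P3=I  mem[L2]=24
24. P2: load  L2  bus=[-]  L2: P0=I P1=I P2=M P3=I  mem[L2]=24
25. P1: load  L1  bus=[BusRd,Flush]  L1: P0=S P1=S P2=I P3=I  mem[L1]=18
26. P3: load  L2  bus=[BusRd,Flush]  L2: P0=I P1=I P2=S P3=S  mem[L2]=28
27. P2: store L2 := 97  bus=[BusUpgr]  L2: P0=I P1=I P2=M P3=I  mem[L2]=28
28. P2: load  L1  bus=[BusRd]  L1: P0=S P1=S P2=S P3=I  mem[L1]=18
29. P3: store L2 := 40  bus=[BusRdX,Flush]  L2: P0=I P1=I P2=I P3=M  mem[L2]=97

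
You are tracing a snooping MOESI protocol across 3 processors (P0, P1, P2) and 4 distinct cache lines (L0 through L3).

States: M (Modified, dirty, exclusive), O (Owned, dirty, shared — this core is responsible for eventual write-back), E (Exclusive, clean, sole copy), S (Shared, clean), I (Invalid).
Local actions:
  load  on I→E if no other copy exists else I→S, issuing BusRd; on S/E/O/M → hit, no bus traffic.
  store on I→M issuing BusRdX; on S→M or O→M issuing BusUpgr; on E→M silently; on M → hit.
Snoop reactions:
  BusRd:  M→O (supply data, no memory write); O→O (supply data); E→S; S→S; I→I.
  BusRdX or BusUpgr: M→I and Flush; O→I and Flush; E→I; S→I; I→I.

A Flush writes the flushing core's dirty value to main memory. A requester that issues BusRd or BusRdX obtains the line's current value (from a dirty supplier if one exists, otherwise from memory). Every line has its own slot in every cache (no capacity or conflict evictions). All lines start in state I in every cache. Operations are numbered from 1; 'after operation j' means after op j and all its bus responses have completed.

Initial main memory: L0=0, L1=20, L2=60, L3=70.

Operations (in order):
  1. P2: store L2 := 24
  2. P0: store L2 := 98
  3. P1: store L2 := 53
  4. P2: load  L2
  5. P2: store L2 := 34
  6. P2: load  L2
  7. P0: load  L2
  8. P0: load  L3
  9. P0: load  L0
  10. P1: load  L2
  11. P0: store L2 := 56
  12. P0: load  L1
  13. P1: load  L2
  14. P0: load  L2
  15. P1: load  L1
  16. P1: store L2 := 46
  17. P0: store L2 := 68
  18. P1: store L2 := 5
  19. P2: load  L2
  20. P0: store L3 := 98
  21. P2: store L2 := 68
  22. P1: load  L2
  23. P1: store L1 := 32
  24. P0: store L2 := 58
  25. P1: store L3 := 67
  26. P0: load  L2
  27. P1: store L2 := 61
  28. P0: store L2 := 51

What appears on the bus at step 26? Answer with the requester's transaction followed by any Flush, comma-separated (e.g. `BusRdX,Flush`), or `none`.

[1] P2: store L2 := 24 | P0:I, P1:I, P2:M(24) | bus: BusRdX
[2] P0: store L2 := 98 | P0:M(98), P1:I, P2:I | bus: BusRdX,Flush
[3] P1: store L2 := 53 | P0:I, P1:M(53), P2:I | bus: BusRdX,Flush
[4] P2: load  L2 | P0:I, P1:O(53), P2:S(53) | bus: BusRd
[5] P2: store L2 := 34 | P0:I, P1:I, P2:M(34) | bus: BusUpgr,Flush
[6] P2: load  L2 | P0:I, P1:I, P2:M(34) | bus: none
[7] P0: load  L2 | P0:S(34), P1:I, P2:O(34) | bus: BusRd
[8] P0: load  L3 | P0:E(70), P1:I, P2:I | bus: BusRd
[9] P0: load  L0 | P0:E(0), P1:I, P2:I | bus: BusRd
[10] P1: load  L2 | P0:S(34), P1:S(34), P2:O(34) | bus: BusRd
[11] P0: store L2 := 56 | P0:M(56), P1:I, P2:I | bus: BusUpgr,Flush
[12] P0: load  L1 | P0:E(20), P1:I, P2:I | bus: BusRd
[13] P1: load  L2 | P0:O(56), P1:S(56), P2:I | bus: BusRd
[14] P0: load  L2 | P0:O(56), P1:S(56), P2:I | bus: none
[15] P1: load  L1 | P0:S(20), P1:S(20), P2:I | bus: BusRd
[16] P1: store L2 := 46 | P0:I, P1:M(46), P2:I | bus: BusUpgr,Flush
[17] P0: store L2 := 68 | P0:M(68), P1:I, P2:I | bus: BusRdX,Flush
[18] P1: store L2 := 5 | P0:I, P1:M(5), P2:I | bus: BusRdX,Flush
[19] P2: load  L2 | P0:I, P1:O(5), P2:S(5) | bus: BusRd
[20] P0: store L3 := 98 | P0:M(98), P1:I, P2:I | bus: none
[21] P2: store L2 := 68 | P0:I, P1:I, P2:M(68) | bus: BusUpgr,Flush
[22] P1: load  L2 | P0:I, P1:S(68), P2:O(68) | bus: BusRd
[23] P1: store L1 := 32 | P0:I, P1:M(32), P2:I | bus: BusUpgr
[24] P0: store L2 := 58 | P0:M(58), P1:I, P2:I | bus: BusRdX,Flush
[25] P1: store L3 := 67 | P0:I, P1:M(67), P2:I | bus: BusRdX,Flush
[26] P0: load  L2 | P0:M(58), P1:I, P2:I | bus: none
[27] P1: store L2 := 61 | P0:I, P1:M(61), P2:I | bus: BusRdX,Flush
[28] P0: store L2 := 51 | P0:M(51), P1:I, P2:I | bus: BusRdX,Flush

bus = none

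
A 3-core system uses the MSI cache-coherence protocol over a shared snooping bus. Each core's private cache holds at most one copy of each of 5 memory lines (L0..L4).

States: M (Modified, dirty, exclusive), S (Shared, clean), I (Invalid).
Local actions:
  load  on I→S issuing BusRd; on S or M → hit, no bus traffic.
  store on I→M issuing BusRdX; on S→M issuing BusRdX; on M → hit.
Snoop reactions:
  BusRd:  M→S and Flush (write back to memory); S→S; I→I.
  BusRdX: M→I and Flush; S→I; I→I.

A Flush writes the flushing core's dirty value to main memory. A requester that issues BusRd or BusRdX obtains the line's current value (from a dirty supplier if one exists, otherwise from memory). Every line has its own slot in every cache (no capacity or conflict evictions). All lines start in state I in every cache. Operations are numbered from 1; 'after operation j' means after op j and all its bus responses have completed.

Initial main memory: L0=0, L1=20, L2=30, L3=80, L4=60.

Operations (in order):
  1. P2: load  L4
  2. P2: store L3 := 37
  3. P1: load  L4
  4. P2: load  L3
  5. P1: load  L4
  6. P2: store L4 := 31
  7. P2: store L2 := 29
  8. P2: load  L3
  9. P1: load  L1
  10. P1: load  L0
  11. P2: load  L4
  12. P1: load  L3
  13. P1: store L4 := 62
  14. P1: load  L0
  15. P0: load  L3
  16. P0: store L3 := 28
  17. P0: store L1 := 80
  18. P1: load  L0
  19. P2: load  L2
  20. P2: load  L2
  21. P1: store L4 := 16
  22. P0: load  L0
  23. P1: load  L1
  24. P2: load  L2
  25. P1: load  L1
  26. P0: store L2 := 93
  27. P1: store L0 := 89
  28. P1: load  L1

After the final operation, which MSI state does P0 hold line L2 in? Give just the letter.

[1] P2: load  L4 | P0:I, P1:I, P2:S(60) | bus: BusRd
[2] P2: store L3 := 37 | P0:I, P1:I, P2:M(37) | bus: BusRdX
[3] P1: load  L4 | P0:I, P1:S(60), P2:S(60) | bus: BusRd
[4] P2: load  L3 | P0:I, P1:I, P2:M(37) | bus: none
[5] P1: load  L4 | P0:I, P1:S(60), P2:S(60) | bus: none
[6] P2: store L4 := 31 | P0:I, P1:I, P2:M(31) | bus: BusRdX
[7] P2: store L2 := 29 | P0:I, P1:I, P2:M(29) | bus: BusRdX
[8] P2: load  L3 | P0:I, P1:I, P2:M(37) | bus: none
[9] P1: load  L1 | P0:I, P1:S(20), P2:I | bus: BusRd
[10] P1: load  L0 | P0:I, P1:S(0), P2:I | bus: BusRd
[11] P2: load  L4 | P0:I, P1:I, P2:M(31) | bus: none
[12] P1: load  L3 | P0:I, P1:S(37), P2:S(37) | bus: BusRd,Flush
[13] P1: store L4 := 62 | P0:I, P1:M(62), P2:I | bus: BusRdX,Flush
[14] P1: load  L0 | P0:I, P1:S(0), P2:I | bus: none
[15] P0: load  L3 | P0:S(37), P1:S(37), P2:S(37) | bus: BusRd
[16] P0: store L3 := 28 | P0:M(28), P1:I, P2:I | bus: BusRdX
[17] P0: store L1 := 80 | P0:M(80), P1:I, P2:I | bus: BusRdX
[18] P1: load  L0 | P0:I, P1:S(0), P2:I | bus: none
[19] P2: load  L2 | P0:I, P1:I, P2:M(29) | bus: none
[20] P2: load  L2 | P0:I, P1:I, P2:M(29) | bus: none
[21] P1: store L4 := 16 | P0:I, P1:M(16), P2:I | bus: none
[22] P0: load  L0 | P0:S(0), P1:S(0), P2:I | bus: BusRd
[23] P1: load  L1 | P0:S(80), P1:S(80), P2:I | bus: BusRd,Flush
[24] P2: load  L2 | P0:I, P1:I, P2:M(29) | bus: none
[25] P1: load  L1 | P0:S(80), P1:S(80), P2:I | bus: none
[26] P0: store L2 := 93 | P0:M(93), P1:I, P2:I | bus: BusRdX,Flush
[27] P1: store L0 := 89 | P0:I, P1:M(89), P2:I | bus: BusRdX
[28] P1: load  L1 | P0:S(80), P1:S(80), P2:I | bus: none

state = M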